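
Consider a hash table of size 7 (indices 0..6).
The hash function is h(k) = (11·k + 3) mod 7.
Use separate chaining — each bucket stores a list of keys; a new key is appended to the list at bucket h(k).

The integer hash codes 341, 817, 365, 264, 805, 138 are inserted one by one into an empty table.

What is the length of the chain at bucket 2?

Insert 341: h=2, bucket 2 empty -> new chain.
Insert 817: h=2, bucket 2 nonempty -> append to chain.
Insert 365: h=0, bucket 0 empty -> new chain.
Insert 264: h=2, bucket 2 nonempty -> append to chain.
Insert 805: h=3, bucket 3 empty -> new chain.
Insert 138: h=2, bucket 2 nonempty -> append to chain.
Final buckets:
0: 365
1: ∅
2: 341 -> 817 -> 264 -> 138
3: 805
4: ∅
5: ∅
6: ∅

4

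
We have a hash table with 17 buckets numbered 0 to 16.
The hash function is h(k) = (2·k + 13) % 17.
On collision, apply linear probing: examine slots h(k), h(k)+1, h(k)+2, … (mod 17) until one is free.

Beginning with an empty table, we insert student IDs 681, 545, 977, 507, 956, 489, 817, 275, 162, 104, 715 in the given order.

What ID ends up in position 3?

681 hashes to 15; slot 15 is free → place at 15.
545 hashes to 15; 15 taken → place at 16.
977 hashes to 12; slot 12 is free → place at 12.
507 hashes to 7; slot 7 is free → place at 7.
956 hashes to 4; slot 4 is free → place at 4.
489 hashes to 5; slot 5 is free → place at 5.
817 hashes to 15; 15,16 taken → place at 0.
275 hashes to 2; slot 2 is free → place at 2.
162 hashes to 14; slot 14 is free → place at 14.
104 hashes to 0; 0 taken → place at 1.
715 hashes to 15; 15,16,0,1,2 taken → place at 3.
Table: [817, 104, 275, 715, 956, 489, -, 507, -, -, -, -, 977, -, 162, 681, 545]

715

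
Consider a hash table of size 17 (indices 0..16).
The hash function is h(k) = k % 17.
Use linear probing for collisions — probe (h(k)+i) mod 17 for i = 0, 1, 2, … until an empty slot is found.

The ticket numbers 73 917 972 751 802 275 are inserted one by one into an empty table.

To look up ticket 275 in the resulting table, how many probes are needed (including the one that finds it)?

5

73: h=5 -> slot 5
917: h=16 -> slot 16
972: h=3 -> slot 3
751: h=3, probe 3,4 -> slot 4
802: h=3, probe 3,4,5,6 -> slot 6
275: h=3, probe 3,4,5,6,7 -> slot 7
Table: [-, -, -, 972, 751, 73, 802, 275, -, -, -, -, -, -, -, -, 917]
Lookup 275: h=3, probe 3,4,5,6,7 → found at 7.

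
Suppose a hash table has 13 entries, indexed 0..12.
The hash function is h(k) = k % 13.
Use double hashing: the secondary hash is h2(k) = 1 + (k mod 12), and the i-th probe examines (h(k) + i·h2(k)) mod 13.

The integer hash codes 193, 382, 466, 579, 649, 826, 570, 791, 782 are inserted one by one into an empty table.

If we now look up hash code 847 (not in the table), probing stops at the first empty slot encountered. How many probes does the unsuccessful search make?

193: h=11 => slot 11
382: h=5 => slot 5
466: h=11, h2=11, probe 11,9 => slot 9
579: h=7 => slot 7
649: h=12 => slot 12
826: h=7, h2=11, probe 7,5,3 => slot 3
570: h=11, h2=7, probe 11,5,12,6 => slot 6
791: h=11, h2=12, probe 11,10 => slot 10
782: h=2 => slot 2
Table: [-, -, 782, 826, -, 382, 570, 579, -, 466, 791, 193, 649]
Lookup 847: h=2, h2=8, probe 2,10,5,0 → slot 0 empty, not found.

4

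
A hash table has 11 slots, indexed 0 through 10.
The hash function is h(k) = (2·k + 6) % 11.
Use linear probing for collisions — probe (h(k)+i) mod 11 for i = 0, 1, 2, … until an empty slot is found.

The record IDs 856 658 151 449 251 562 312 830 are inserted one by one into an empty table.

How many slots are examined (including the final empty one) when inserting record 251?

4

856: h=2 → slot 2
658: h=2, probe 2,3 → slot 3
151: h=0 → slot 0
449: h=2, probe 2,3,4 → slot 4
251: h=2, probe 2,3,4,5 → slot 5
562: h=8 → slot 8
312: h=3, probe 3,4,5,6 → slot 6
830: h=5, probe 5,6,7 → slot 7
Table: [151, _, 856, 658, 449, 251, 312, 830, 562, _, _]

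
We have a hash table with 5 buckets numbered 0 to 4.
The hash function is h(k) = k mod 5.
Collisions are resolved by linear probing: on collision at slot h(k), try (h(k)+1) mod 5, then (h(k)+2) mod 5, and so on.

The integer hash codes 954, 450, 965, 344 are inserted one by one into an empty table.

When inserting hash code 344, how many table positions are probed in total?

4

954: h=4 → slot 4
450: h=0 → slot 0
965: h=0, probe 0,1 → slot 1
344: h=4, probe 4,0,1,2 → slot 2
Table: [450, 965, 344, _, 954]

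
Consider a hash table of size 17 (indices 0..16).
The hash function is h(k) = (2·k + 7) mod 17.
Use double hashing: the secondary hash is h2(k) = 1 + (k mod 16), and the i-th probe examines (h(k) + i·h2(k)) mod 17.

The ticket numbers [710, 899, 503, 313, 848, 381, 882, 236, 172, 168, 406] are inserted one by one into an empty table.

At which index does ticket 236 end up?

710: h=16 => slot 16
899: h=3 => slot 3
503: h=10 => slot 10
313: h=4 => slot 4
848: h=3, h2=1, probe 3,4,5 => slot 5
381: h=4, h2=14, probe 4,1 => slot 1
882: h=3, h2=3, probe 3,6 => slot 6
236: h=3, h2=13, probe 3,16,12 => slot 12
172: h=11 => slot 11
168: h=3, h2=9, probe 3,12,4,13 => slot 13
406: h=3, h2=7, probe 3,10,0 => slot 0
Table: [406, 381, ∅, 899, 313, 848, 882, ∅, ∅, ∅, 503, 172, 236, 168, ∅, ∅, 710]

12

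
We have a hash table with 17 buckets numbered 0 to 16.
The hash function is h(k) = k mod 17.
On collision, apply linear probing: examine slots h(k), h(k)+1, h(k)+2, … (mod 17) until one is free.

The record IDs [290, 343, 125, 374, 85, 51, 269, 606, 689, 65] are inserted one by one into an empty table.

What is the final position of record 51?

290 hashes to 1; slot 1 is free → place at 1.
343 hashes to 3; slot 3 is free → place at 3.
125 hashes to 6; slot 6 is free → place at 6.
374 hashes to 0; slot 0 is free → place at 0.
85 hashes to 0; 0,1 taken → place at 2.
51 hashes to 0; 0,1,2,3 taken → place at 4.
269 hashes to 14; slot 14 is free → place at 14.
606 hashes to 11; slot 11 is free → place at 11.
689 hashes to 9; slot 9 is free → place at 9.
65 hashes to 14; 14 taken → place at 15.
Table: [374, 290, 85, 343, 51, _, 125, _, _, 689, _, 606, _, _, 269, 65, _]

4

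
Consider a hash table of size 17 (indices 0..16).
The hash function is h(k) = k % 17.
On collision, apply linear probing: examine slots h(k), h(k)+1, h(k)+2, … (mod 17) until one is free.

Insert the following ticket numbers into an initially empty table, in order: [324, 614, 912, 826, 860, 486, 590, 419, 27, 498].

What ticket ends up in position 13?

486

324: h=1 -> slot 1
614: h=2 -> slot 2
912: h=11 -> slot 11
826: h=10 -> slot 10
860: h=10, probe 10,11,12 -> slot 12
486: h=10, probe 10,11,12,13 -> slot 13
590: h=12, probe 12,13,14 -> slot 14
419: h=11, probe 11,12,13,14,15 -> slot 15
27: h=10, probe 10,11,12,13,14,15,16 -> slot 16
498: h=5 -> slot 5
Table: [., 324, 614, ., ., 498, ., ., ., ., 826, 912, 860, 486, 590, 419, 27]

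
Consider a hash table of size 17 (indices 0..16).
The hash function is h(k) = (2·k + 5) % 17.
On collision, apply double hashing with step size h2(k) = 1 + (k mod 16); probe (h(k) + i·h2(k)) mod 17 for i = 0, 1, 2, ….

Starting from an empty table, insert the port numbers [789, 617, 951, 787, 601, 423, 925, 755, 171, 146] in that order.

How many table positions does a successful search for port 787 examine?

3

Insert 789: h=2, slot 2 empty → index 2.
Insert 617: h=15, slot 15 empty → index 15.
Insert 951: h=3, slot 3 empty → index 3.
Insert 787: h=15, h2=4, slots 15,2 occupied → index 6.
Insert 601: h=0, slot 0 empty → index 0.
Insert 423: h=1, slot 1 empty → index 1.
Insert 925: h=2, h2=14, slot 2 occupied → index 16.
Insert 755: h=2, h2=4, slots 2,6 occupied → index 10.
Insert 171: h=7, slot 7 empty → index 7.
Insert 146: h=8, slot 8 empty → index 8.
Table: [601, 423, 789, 951, ∅, ∅, 787, 171, 146, ∅, 755, ∅, ∅, ∅, ∅, 617, 925]
Lookup 787: h=15, h2=4, probe 15,2,6 → found at 6.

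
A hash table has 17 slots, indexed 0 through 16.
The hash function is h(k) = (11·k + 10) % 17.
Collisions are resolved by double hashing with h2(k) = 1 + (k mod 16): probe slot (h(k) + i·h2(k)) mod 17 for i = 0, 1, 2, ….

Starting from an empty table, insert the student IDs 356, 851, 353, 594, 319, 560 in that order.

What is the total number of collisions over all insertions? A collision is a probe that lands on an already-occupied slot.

5

Insert 356: h=16, slot 16 empty => index 16.
Insert 851: h=4, slot 4 empty => index 4.
Insert 353: h=0, slot 0 empty => index 0.
Insert 594: h=16, h2=3, slot 16 occupied => index 2.
Insert 319: h=0, h2=16, slots 0,16 occupied => index 15.
Insert 560: h=16, h2=1, slots 16,0 occupied => index 1.
Table: [353, 560, 594, -, 851, -, -, -, -, -, -, -, -, -, -, 319, 356]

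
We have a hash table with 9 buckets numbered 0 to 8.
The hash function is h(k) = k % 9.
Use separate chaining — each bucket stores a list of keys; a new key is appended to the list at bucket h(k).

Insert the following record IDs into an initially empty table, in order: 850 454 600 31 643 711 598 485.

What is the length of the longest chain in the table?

5

Insert 850: h=4, bucket 4 empty -> new chain.
Insert 454: h=4, bucket 4 nonempty -> append to chain.
Insert 600: h=6, bucket 6 empty -> new chain.
Insert 31: h=4, bucket 4 nonempty -> append to chain.
Insert 643: h=4, bucket 4 nonempty -> append to chain.
Insert 711: h=0, bucket 0 empty -> new chain.
Insert 598: h=4, bucket 4 nonempty -> append to chain.
Insert 485: h=8, bucket 8 empty -> new chain.
Final buckets:
0: 711
1: .
2: .
3: .
4: 850 -> 454 -> 31 -> 643 -> 598
5: .
6: 600
7: .
8: 485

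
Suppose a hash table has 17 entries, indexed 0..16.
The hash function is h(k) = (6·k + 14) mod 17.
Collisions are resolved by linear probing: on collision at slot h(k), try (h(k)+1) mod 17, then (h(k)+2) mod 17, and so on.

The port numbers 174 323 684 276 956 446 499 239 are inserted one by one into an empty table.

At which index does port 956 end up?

7

174: h=4 → slot 4
323: h=14 → slot 14
684: h=4, probe 4,5 → slot 5
276: h=4, probe 4,5,6 → slot 6
956: h=4, probe 4,5,6,7 → slot 7
446: h=4, probe 4,5,6,7,8 → slot 8
499: h=16 → slot 16
239: h=3 → slot 3
Table: [∅, ∅, ∅, 239, 174, 684, 276, 956, 446, ∅, ∅, ∅, ∅, ∅, 323, ∅, 499]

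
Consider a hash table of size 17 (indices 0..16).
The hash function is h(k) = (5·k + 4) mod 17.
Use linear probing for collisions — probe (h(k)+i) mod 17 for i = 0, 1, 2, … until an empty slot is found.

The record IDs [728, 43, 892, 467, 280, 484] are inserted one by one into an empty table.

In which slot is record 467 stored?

11

728 hashes to 6; slot 6 is free → place at 6.
43 hashes to 15; slot 15 is free → place at 15.
892 hashes to 10; slot 10 is free → place at 10.
467 hashes to 10; 10 taken → place at 11.
280 hashes to 10; 10,11 taken → place at 12.
484 hashes to 10; 10,11,12 taken → place at 13.
Table: [-, -, -, -, -, -, 728, -, -, -, 892, 467, 280, 484, -, 43, -]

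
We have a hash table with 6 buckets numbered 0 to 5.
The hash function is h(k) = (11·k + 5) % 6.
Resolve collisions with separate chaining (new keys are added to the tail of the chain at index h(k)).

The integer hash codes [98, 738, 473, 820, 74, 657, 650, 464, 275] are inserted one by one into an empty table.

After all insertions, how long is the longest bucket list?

98 -> bucket 3
738 -> bucket 5
473 -> bucket 0
820 -> bucket 1
74 -> bucket 3 (collision)
657 -> bucket 2
650 -> bucket 3 (collision)
464 -> bucket 3 (collision)
275 -> bucket 0 (collision)
Final buckets:
0: 473 -> 275
1: 820
2: 657
3: 98 -> 74 -> 650 -> 464
4: —
5: 738

4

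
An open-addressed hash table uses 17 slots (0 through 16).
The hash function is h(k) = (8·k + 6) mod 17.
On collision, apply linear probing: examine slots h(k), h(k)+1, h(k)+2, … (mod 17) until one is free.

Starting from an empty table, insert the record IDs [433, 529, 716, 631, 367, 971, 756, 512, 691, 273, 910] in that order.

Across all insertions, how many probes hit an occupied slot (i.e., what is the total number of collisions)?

Insert 433: h=2, slot 2 empty → index 2.
Insert 529: h=5, slot 5 empty → index 5.
Insert 716: h=5, slot 5 occupied → index 6.
Insert 631: h=5, slots 5,6 occupied → index 7.
Insert 367: h=1, slot 1 empty → index 1.
Insert 971: h=5, slots 5,6,7 occupied → index 8.
Insert 756: h=2, slot 2 occupied → index 3.
Insert 512: h=5, slots 5,6,7,8 occupied → index 9.
Insert 691: h=9, slot 9 occupied → index 10.
Insert 273: h=14, slot 14 empty → index 14.
Insert 910: h=10, slot 10 occupied → index 11.
Table: [—, 367, 433, 756, —, 529, 716, 631, 971, 512, 691, 910, —, —, 273, —, —]

13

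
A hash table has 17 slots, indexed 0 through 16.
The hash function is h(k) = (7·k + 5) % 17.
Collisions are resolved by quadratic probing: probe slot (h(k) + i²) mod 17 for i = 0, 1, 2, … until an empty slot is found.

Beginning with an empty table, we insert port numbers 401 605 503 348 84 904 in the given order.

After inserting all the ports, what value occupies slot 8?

605

401: h=7 → slot 7
605: h=7, probe 7,8 → slot 8
503: h=7, probe 7,8,11 → slot 11
348: h=10 → slot 10
84: h=15 → slot 15
904: h=9 → slot 9
Table: [., ., ., ., ., ., ., 401, 605, 904, 348, 503, ., ., ., 84, .]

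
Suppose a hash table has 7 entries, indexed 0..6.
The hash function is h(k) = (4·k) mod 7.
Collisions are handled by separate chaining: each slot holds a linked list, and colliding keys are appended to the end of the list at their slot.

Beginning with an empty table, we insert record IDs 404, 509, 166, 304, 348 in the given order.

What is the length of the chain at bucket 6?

Insert 404: h=6, bucket 6 empty → new chain.
Insert 509: h=6, bucket 6 nonempty → append to chain.
Insert 166: h=6, bucket 6 nonempty → append to chain.
Insert 304: h=5, bucket 5 empty → new chain.
Insert 348: h=6, bucket 6 nonempty → append to chain.
Final buckets:
0: —
1: —
2: —
3: —
4: —
5: 304
6: 404 -> 509 -> 166 -> 348

4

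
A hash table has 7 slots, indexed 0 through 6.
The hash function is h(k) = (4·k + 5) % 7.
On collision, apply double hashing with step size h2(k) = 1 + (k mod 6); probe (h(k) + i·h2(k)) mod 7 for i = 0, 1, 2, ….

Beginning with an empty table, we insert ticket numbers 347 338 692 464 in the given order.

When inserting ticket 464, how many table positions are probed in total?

Insert 347: h=0, slot 0 empty → index 0.
Insert 338: h=6, slot 6 empty → index 6.
Insert 692: h=1, slot 1 empty → index 1.
Insert 464: h=6, h2=3, slot 6 occupied → index 2.
Table: [347, 692, 464, _, _, _, 338]

2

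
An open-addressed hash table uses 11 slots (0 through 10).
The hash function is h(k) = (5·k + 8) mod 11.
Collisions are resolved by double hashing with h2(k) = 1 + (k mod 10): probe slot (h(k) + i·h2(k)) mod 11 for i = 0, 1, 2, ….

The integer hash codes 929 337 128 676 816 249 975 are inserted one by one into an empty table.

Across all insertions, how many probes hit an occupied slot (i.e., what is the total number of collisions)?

929 hashes to 0; slot 0 is free → place at 0.
337 hashes to 10; slot 10 is free → place at 10.
128 hashes to 10, h2=9; 10 taken → place at 8.
676 hashes to 0, h2=7; 0 taken → place at 7.
816 hashes to 7, h2=7; 7 taken → place at 3.
249 hashes to 10, h2=10; 10 taken → place at 9.
975 hashes to 10, h2=6; 10 taken → place at 5.
Table: [929, ., ., 816, ., 975, ., 676, 128, 249, 337]

5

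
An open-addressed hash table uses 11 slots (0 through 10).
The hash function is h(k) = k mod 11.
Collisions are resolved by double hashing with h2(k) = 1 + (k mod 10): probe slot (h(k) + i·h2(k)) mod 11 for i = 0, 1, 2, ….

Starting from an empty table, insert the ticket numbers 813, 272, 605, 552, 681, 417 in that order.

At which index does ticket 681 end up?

813: h=10 → slot 10
272: h=8 → slot 8
605: h=0 → slot 0
552: h=2 → slot 2
681: h=10, h2=2, probe 10,1 → slot 1
417: h=10, h2=8, probe 10,7 → slot 7
Table: [605, 681, 552, _, _, _, _, 417, 272, _, 813]

1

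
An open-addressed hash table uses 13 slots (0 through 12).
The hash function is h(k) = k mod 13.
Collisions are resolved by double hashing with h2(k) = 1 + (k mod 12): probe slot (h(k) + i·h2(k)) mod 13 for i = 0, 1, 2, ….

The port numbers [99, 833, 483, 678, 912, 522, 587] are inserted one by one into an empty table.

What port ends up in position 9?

678

99: h=8 -> slot 8
833: h=1 -> slot 1
483: h=2 -> slot 2
678: h=2, h2=7, probe 2,9 -> slot 9
912: h=2, h2=1, probe 2,3 -> slot 3
522: h=2, h2=7, probe 2,9,3,10 -> slot 10
587: h=2, h2=12, probe 2,1,0 -> slot 0
Table: [587, 833, 483, 912, _, _, _, _, 99, 678, 522, _, _]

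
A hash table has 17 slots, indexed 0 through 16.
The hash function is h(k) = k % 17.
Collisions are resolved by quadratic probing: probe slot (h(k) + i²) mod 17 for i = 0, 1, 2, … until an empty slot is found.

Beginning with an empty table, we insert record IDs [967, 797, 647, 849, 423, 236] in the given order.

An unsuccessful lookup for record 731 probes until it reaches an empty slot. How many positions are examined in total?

967 hashes to 15; slot 15 is free => place at 15.
797 hashes to 15; 15 taken => place at 16.
647 hashes to 1; slot 1 is free => place at 1.
849 hashes to 16; 16 taken => place at 0.
423 hashes to 15; 15,16 taken => place at 2.
236 hashes to 15; 15,16,2 taken => place at 7.
Table: [849, 647, 423, _, _, _, _, 236, _, _, _, _, _, _, _, 967, 797]
Lookup 731: h=0, probe 0,1,4 → slot 4 empty, not found.

3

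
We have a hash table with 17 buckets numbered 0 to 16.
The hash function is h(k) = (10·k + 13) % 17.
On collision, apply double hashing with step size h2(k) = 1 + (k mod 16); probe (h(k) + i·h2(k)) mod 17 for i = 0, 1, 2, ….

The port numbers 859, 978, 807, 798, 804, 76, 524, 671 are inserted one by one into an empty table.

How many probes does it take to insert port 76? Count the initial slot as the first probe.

3

859: h=1 => slot 1
978: h=1, h2=3, probe 1,4 => slot 4
807: h=8 => slot 8
798: h=3 => slot 3
804: h=12 => slot 12
76: h=8, h2=13, probe 8,4,0 => slot 0
524: h=0, h2=13, probe 0,13 => slot 13
671: h=8, h2=16, probe 8,7 => slot 7
Table: [76, 859, ., 798, 978, ., ., 671, 807, ., ., ., 804, 524, ., ., .]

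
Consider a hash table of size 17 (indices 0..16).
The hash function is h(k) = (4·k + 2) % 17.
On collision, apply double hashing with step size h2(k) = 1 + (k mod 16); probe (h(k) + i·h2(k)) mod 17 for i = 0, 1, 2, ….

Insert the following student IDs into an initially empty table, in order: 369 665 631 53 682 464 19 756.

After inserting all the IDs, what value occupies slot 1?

369: h=16 => slot 16
665: h=10 => slot 10
631: h=10, h2=8, probe 10,1 => slot 1
53: h=10, h2=6, probe 10,16,5 => slot 5
682: h=10, h2=11, probe 10,4 => slot 4
464: h=5, h2=1, probe 5,6 => slot 6
19: h=10, h2=4, probe 10,14 => slot 14
756: h=0 => slot 0
Table: [756, 631, ∅, ∅, 682, 53, 464, ∅, ∅, ∅, 665, ∅, ∅, ∅, 19, ∅, 369]

631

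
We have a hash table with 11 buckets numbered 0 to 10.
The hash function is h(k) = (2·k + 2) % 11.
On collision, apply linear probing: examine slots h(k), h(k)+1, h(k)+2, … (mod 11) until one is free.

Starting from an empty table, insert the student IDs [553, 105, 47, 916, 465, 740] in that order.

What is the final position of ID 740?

553 hashes to 8; slot 8 is free => place at 8.
105 hashes to 3; slot 3 is free => place at 3.
47 hashes to 8; 8 taken => place at 9.
916 hashes to 8; 8,9 taken => place at 10.
465 hashes to 8; 8,9,10 taken => place at 0.
740 hashes to 8; 8,9,10,0 taken => place at 1.
Table: [465, 740, ∅, 105, ∅, ∅, ∅, ∅, 553, 47, 916]

1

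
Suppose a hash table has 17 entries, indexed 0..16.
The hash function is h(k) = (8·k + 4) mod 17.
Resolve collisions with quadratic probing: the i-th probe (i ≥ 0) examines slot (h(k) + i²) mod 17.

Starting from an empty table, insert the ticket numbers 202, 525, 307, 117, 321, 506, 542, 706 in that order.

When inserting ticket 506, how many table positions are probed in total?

Insert 202: h=5, slot 5 empty => index 5.
Insert 525: h=5, slot 5 occupied => index 6.
Insert 307: h=12, slot 12 empty => index 12.
Insert 117: h=5, slots 5,6 occupied => index 9.
Insert 321: h=5, slots 5,6,9 occupied => index 14.
Insert 506: h=6, slot 6 occupied => index 7.
Insert 542: h=5, slots 5,6,9,14 occupied => index 4.
Insert 706: h=8, slot 8 empty => index 8.
Table: [_, _, _, _, 542, 202, 525, 506, 706, 117, _, _, 307, _, 321, _, _]

2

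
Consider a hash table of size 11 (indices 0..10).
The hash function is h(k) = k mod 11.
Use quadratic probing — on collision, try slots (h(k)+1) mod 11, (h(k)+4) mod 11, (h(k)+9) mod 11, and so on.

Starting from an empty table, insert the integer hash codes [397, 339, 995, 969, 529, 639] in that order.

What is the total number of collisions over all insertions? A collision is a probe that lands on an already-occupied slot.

Insert 397: h=1, slot 1 empty → index 1.
Insert 339: h=9, slot 9 empty → index 9.
Insert 995: h=5, slot 5 empty → index 5.
Insert 969: h=1, slot 1 occupied → index 2.
Insert 529: h=1, slots 1,2,5 occupied → index 10.
Insert 639: h=1, slots 1,2,5,10 occupied → index 6.
Table: [-, 397, 969, -, -, 995, 639, -, -, 339, 529]

8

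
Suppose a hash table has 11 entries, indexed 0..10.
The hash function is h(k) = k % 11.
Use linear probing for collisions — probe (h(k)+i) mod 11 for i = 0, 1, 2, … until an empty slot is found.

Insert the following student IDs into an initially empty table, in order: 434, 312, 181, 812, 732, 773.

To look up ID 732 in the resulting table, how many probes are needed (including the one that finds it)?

434 hashes to 5; slot 5 is free => place at 5.
312 hashes to 4; slot 4 is free => place at 4.
181 hashes to 5; 5 taken => place at 6.
812 hashes to 9; slot 9 is free => place at 9.
732 hashes to 6; 6 taken => place at 7.
773 hashes to 3; slot 3 is free => place at 3.
Table: [_, _, _, 773, 312, 434, 181, 732, _, 812, _]
Lookup 732: h=6, probe 6,7 → found at 7.

2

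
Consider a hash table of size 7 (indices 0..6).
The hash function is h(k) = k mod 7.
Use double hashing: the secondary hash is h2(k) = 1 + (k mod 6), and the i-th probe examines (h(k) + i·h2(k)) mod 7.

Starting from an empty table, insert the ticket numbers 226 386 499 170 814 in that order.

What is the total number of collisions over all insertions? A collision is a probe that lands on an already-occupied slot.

3

226: h=2 => slot 2
386: h=1 => slot 1
499: h=2, h2=2, probe 2,4 => slot 4
170: h=2, h2=3, probe 2,5 => slot 5
814: h=2, h2=5, probe 2,0 => slot 0
Table: [814, 386, 226, ∅, 499, 170, ∅]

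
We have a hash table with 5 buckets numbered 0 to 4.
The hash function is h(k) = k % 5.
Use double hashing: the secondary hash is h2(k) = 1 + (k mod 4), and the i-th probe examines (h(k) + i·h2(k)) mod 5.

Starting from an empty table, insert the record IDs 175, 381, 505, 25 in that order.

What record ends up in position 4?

175 hashes to 0; slot 0 is free → place at 0.
381 hashes to 1; slot 1 is free → place at 1.
505 hashes to 0, h2=2; 0 taken → place at 2.
25 hashes to 0, h2=2; 0,2 taken → place at 4.
Table: [175, 381, 505, ∅, 25]

25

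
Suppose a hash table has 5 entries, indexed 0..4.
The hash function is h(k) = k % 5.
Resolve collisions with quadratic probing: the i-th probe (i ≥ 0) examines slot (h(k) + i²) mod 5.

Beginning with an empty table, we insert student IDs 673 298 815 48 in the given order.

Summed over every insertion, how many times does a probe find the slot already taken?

673: h=3 → slot 3
298: h=3, probe 3,4 → slot 4
815: h=0 → slot 0
48: h=3, probe 3,4,2 → slot 2
Table: [815, _, 48, 673, 298]

3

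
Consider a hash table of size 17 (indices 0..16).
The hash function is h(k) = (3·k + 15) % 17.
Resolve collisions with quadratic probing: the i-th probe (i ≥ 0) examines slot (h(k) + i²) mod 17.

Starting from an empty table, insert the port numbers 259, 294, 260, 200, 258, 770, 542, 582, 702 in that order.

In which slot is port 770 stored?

Insert 259: h=10, slot 10 empty => index 10.
Insert 294: h=13, slot 13 empty => index 13.
Insert 260: h=13, slot 13 occupied => index 14.
Insert 200: h=3, slot 3 empty => index 3.
Insert 258: h=7, slot 7 empty => index 7.
Insert 770: h=13, slots 13,14 occupied => index 0.
Insert 542: h=9, slot 9 empty => index 9.
Insert 582: h=10, slot 10 occupied => index 11.
Insert 702: h=13, slots 13,14,0 occupied => index 5.
Table: [770, -, -, 200, -, 702, -, 258, -, 542, 259, 582, -, 294, 260, -, -]

0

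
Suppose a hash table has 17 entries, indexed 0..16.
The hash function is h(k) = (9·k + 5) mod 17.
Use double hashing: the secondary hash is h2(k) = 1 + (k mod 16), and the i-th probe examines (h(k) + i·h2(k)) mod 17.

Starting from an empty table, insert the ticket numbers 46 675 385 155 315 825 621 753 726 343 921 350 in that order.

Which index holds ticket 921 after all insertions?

7

46: h=11 → slot 11
675: h=11, h2=4, probe 11,15 → slot 15
385: h=2 → slot 2
155: h=6 → slot 6
315: h=1 → slot 1
825: h=1, h2=10, probe 1,11,4 → slot 4
621: h=1, h2=14, probe 1,15,12 → slot 12
753: h=16 → slot 16
726: h=11, h2=7, probe 11,1,8 → slot 8
343: h=15, h2=8, probe 15,6,14 → slot 14
921: h=15, h2=10, probe 15,8,1,11,4,14,7 → slot 7
350: h=10 → slot 10
Table: [—, 315, 385, —, 825, —, 155, 921, 726, —, 350, 46, 621, —, 343, 675, 753]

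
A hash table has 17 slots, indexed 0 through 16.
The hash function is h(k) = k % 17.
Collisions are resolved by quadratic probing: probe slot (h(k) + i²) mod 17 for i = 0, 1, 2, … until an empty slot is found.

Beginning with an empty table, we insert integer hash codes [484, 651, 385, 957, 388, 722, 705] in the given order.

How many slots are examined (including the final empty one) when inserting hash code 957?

484: h=8 → slot 8
651: h=5 → slot 5
385: h=11 → slot 11
957: h=5, probe 5,6 → slot 6
388: h=14 → slot 14
722: h=8, probe 8,9 → slot 9
705: h=8, probe 8,9,12 → slot 12
Table: [-, -, -, -, -, 651, 957, -, 484, 722, -, 385, 705, -, 388, -, -]

2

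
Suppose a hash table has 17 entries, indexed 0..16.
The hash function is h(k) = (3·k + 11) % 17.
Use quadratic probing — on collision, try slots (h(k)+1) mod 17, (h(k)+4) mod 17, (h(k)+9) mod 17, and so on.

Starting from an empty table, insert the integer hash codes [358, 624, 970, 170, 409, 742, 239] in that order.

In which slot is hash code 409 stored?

1

358 hashes to 14; slot 14 is free => place at 14.
624 hashes to 13; slot 13 is free => place at 13.
970 hashes to 14; 14 taken => place at 15.
170 hashes to 11; slot 11 is free => place at 11.
409 hashes to 14; 14,15 taken => place at 1.
742 hashes to 10; slot 10 is free => place at 10.
239 hashes to 14; 14,15,1 taken => place at 6.
Table: [—, 409, —, —, —, —, 239, —, —, —, 742, 170, —, 624, 358, 970, —]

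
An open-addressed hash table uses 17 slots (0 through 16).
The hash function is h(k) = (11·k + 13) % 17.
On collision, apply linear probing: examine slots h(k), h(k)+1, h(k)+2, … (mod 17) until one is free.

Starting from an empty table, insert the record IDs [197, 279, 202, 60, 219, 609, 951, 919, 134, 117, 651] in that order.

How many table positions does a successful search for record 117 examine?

197 hashes to 4; slot 4 is free -> place at 4.
279 hashes to 5; slot 5 is free -> place at 5.
202 hashes to 8; slot 8 is free -> place at 8.
60 hashes to 10; slot 10 is free -> place at 10.
219 hashes to 8; 8 taken -> place at 9.
609 hashes to 14; slot 14 is free -> place at 14.
951 hashes to 2; slot 2 is free -> place at 2.
919 hashes to 7; slot 7 is free -> place at 7.
134 hashes to 8; 8,9,10 taken -> place at 11.
117 hashes to 8; 8,9,10,11 taken -> place at 12.
651 hashes to 0; slot 0 is free -> place at 0.
Table: [651, -, 951, -, 197, 279, -, 919, 202, 219, 60, 134, 117, -, 609, -, -]
Lookup 117: h=8, probe 8,9,10,11,12 → found at 12.

5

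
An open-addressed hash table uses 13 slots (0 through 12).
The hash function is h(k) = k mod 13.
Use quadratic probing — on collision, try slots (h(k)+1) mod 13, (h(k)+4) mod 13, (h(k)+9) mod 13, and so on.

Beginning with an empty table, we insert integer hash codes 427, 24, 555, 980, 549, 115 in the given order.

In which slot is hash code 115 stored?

427 hashes to 11; slot 11 is free → place at 11.
24 hashes to 11; 11 taken → place at 12.
555 hashes to 9; slot 9 is free → place at 9.
980 hashes to 5; slot 5 is free → place at 5.
549 hashes to 3; slot 3 is free → place at 3.
115 hashes to 11; 11,12 taken → place at 2.
Table: [—, —, 115, 549, —, 980, —, —, —, 555, —, 427, 24]

2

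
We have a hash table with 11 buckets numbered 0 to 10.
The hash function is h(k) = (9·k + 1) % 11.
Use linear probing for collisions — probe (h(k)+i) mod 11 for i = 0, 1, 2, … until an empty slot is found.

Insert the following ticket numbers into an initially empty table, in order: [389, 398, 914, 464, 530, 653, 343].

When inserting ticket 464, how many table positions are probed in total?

389: h=4 => slot 4
398: h=8 => slot 8
914: h=10 => slot 10
464: h=8, probe 8,9 => slot 9
530: h=8, probe 8,9,10,0 => slot 0
653: h=4, probe 4,5 => slot 5
343: h=8, probe 8,9,10,0,1 => slot 1
Table: [530, 343, ., ., 389, 653, ., ., 398, 464, 914]

2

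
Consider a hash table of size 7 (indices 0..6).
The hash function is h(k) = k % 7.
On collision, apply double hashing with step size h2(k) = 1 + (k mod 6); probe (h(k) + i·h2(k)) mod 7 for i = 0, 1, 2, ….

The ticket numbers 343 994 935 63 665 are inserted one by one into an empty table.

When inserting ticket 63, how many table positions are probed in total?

3

Insert 343: h=0, slot 0 empty -> index 0.
Insert 994: h=0, h2=5, slot 0 occupied -> index 5.
Insert 935: h=4, slot 4 empty -> index 4.
Insert 63: h=0, h2=4, slots 0,4 occupied -> index 1.
Insert 665: h=0, h2=6, slot 0 occupied -> index 6.
Table: [343, 63, ∅, ∅, 935, 994, 665]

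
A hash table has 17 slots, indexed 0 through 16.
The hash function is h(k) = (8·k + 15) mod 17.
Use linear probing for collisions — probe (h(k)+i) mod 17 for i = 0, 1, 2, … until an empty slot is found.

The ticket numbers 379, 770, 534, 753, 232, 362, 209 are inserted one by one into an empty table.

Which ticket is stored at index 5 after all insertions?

770

379: h=4 → slot 4
770: h=4, probe 4,5 → slot 5
534: h=3 → slot 3
753: h=4, probe 4,5,6 → slot 6
232: h=1 → slot 1
362: h=4, probe 4,5,6,7 → slot 7
209: h=4, probe 4,5,6,7,8 → slot 8
Table: [., 232, ., 534, 379, 770, 753, 362, 209, ., ., ., ., ., ., ., .]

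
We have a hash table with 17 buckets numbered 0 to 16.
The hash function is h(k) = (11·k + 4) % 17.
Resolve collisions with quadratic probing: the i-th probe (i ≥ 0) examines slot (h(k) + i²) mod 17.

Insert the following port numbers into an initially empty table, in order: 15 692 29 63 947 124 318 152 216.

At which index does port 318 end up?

2

15 hashes to 16; slot 16 is free => place at 16.
692 hashes to 0; slot 0 is free => place at 0.
29 hashes to 0; 0 taken => place at 1.
63 hashes to 0; 0,1 taken => place at 4.
947 hashes to 0; 0,1,4 taken => place at 9.
124 hashes to 8; slot 8 is free => place at 8.
318 hashes to 0; 0,1,4,9,16,8 taken => place at 2.
152 hashes to 10; slot 10 is free => place at 10.
216 hashes to 0; 0,1,4,9,16,8,2 taken => place at 15.
Table: [692, 29, 318, -, 63, -, -, -, 124, 947, 152, -, -, -, -, 216, 15]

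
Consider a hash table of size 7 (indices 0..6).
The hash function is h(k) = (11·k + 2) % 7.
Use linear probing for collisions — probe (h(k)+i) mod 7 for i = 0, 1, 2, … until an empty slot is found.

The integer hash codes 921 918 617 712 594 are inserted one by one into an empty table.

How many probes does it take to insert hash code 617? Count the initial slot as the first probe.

2

Insert 921: h=4, slot 4 empty => index 4.
Insert 918: h=6, slot 6 empty => index 6.
Insert 617: h=6, slot 6 occupied => index 0.
Insert 712: h=1, slot 1 empty => index 1.
Insert 594: h=5, slot 5 empty => index 5.
Table: [617, 712, ∅, ∅, 921, 594, 918]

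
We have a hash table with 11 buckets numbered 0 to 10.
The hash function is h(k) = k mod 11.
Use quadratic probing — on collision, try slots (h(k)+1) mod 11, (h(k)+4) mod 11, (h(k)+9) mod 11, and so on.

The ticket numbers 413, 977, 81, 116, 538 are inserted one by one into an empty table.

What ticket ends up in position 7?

413 hashes to 6; slot 6 is free -> place at 6.
977 hashes to 9; slot 9 is free -> place at 9.
81 hashes to 4; slot 4 is free -> place at 4.
116 hashes to 6; 6 taken -> place at 7.
538 hashes to 10; slot 10 is free -> place at 10.
Table: [., ., ., ., 81, ., 413, 116, ., 977, 538]

116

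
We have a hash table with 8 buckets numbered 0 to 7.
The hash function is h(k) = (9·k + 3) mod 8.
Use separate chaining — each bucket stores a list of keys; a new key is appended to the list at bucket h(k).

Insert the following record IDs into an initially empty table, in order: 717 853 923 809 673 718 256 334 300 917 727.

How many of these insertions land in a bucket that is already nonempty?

717 → bucket 0
853 → bucket 0 (collision)
923 → bucket 6
809 → bucket 4
673 → bucket 4 (collision)
718 → bucket 1
256 → bucket 3
334 → bucket 1 (collision)
300 → bucket 7
917 → bucket 0 (collision)
727 → bucket 2
Final buckets:
0: 717 -> 853 -> 917
1: 718 -> 334
2: 727
3: 256
4: 809 -> 673
5: -
6: 923
7: 300

4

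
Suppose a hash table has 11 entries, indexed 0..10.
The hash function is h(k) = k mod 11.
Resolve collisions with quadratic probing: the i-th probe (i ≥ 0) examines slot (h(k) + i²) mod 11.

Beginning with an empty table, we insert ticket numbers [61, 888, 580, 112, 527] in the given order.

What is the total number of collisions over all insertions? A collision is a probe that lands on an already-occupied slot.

61 hashes to 6; slot 6 is free -> place at 6.
888 hashes to 8; slot 8 is free -> place at 8.
580 hashes to 8; 8 taken -> place at 9.
112 hashes to 2; slot 2 is free -> place at 2.
527 hashes to 10; slot 10 is free -> place at 10.
Table: [_, _, 112, _, _, _, 61, _, 888, 580, 527]

1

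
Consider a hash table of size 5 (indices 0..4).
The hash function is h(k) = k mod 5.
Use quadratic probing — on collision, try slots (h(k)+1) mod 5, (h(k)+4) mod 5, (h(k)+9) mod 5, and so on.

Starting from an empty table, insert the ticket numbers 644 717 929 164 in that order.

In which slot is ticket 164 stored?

3

644: h=4 -> slot 4
717: h=2 -> slot 2
929: h=4, probe 4,0 -> slot 0
164: h=4, probe 4,0,3 -> slot 3
Table: [929, ., 717, 164, 644]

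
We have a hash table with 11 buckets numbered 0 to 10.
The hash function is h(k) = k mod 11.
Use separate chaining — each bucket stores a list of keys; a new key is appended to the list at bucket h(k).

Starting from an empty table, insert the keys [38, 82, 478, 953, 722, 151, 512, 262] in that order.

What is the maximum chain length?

3

Insert 38: h=5, bucket 5 empty -> new chain.
Insert 82: h=5, bucket 5 nonempty -> append to chain.
Insert 478: h=5, bucket 5 nonempty -> append to chain.
Insert 953: h=7, bucket 7 empty -> new chain.
Insert 722: h=7, bucket 7 nonempty -> append to chain.
Insert 151: h=8, bucket 8 empty -> new chain.
Insert 512: h=6, bucket 6 empty -> new chain.
Insert 262: h=9, bucket 9 empty -> new chain.
Final buckets:
0: _
1: _
2: _
3: _
4: _
5: 38 -> 82 -> 478
6: 512
7: 953 -> 722
8: 151
9: 262
10: _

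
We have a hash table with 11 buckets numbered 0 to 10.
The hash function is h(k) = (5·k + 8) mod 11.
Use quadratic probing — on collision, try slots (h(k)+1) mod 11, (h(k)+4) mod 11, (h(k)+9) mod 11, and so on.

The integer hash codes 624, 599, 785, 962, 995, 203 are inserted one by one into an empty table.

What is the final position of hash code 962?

Insert 624: h=4, slot 4 empty -> index 4.
Insert 599: h=0, slot 0 empty -> index 0.
Insert 785: h=6, slot 6 empty -> index 6.
Insert 962: h=0, slot 0 occupied -> index 1.
Insert 995: h=0, slots 0,1,4 occupied -> index 9.
Insert 203: h=0, slots 0,1,4,9 occupied -> index 5.
Table: [599, 962, _, _, 624, 203, 785, _, _, 995, _]

1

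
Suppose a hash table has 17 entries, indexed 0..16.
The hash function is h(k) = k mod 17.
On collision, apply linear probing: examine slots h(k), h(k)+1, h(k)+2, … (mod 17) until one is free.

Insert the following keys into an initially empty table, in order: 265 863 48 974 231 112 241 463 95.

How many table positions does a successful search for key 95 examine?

6

265: h=10 → slot 10
863: h=13 → slot 13
48: h=14 → slot 14
974: h=5 → slot 5
231: h=10, probe 10,11 → slot 11
112: h=10, probe 10,11,12 → slot 12
241: h=3 → slot 3
463: h=4 → slot 4
95: h=10, probe 10,11,12,13,14,15 → slot 15
Table: [., ., ., 241, 463, 974, ., ., ., ., 265, 231, 112, 863, 48, 95, .]
Lookup 95: h=10, probe 10,11,12,13,14,15 → found at 15.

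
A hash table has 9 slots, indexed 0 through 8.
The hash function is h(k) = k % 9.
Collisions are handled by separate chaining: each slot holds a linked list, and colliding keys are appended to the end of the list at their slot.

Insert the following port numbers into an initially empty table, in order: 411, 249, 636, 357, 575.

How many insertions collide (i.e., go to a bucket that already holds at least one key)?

Insert 411: h=6, bucket 6 empty → new chain.
Insert 249: h=6, bucket 6 nonempty → append to chain.
Insert 636: h=6, bucket 6 nonempty → append to chain.
Insert 357: h=6, bucket 6 nonempty → append to chain.
Insert 575: h=8, bucket 8 empty → new chain.
Final buckets:
0: -
1: -
2: -
3: -
4: -
5: -
6: 411 -> 249 -> 636 -> 357
7: -
8: 575

3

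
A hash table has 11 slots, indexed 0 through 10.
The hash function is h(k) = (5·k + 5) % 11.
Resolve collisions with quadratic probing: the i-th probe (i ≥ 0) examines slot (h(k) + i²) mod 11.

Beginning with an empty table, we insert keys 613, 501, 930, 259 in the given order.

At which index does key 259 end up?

613: h=1 -> slot 1
501: h=2 -> slot 2
930: h=2, probe 2,3 -> slot 3
259: h=2, probe 2,3,6 -> slot 6
Table: [., 613, 501, 930, ., ., 259, ., ., ., .]

6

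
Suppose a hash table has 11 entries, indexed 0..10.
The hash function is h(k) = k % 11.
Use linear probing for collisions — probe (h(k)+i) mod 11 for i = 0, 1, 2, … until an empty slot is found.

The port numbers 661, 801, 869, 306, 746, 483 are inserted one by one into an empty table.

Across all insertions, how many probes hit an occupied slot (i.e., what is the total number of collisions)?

9

661 hashes to 1; slot 1 is free → place at 1.
801 hashes to 9; slot 9 is free → place at 9.
869 hashes to 0; slot 0 is free → place at 0.
306 hashes to 9; 9 taken → place at 10.
746 hashes to 9; 9,10,0,1 taken → place at 2.
483 hashes to 10; 10,0,1,2 taken → place at 3.
Table: [869, 661, 746, 483, ., ., ., ., ., 801, 306]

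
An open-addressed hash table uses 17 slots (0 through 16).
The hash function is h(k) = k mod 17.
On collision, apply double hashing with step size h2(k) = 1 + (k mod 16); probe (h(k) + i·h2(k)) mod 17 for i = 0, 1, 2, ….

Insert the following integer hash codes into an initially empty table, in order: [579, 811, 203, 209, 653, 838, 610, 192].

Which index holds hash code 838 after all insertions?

Insert 579: h=1, slot 1 empty -> index 1.
Insert 811: h=12, slot 12 empty -> index 12.
Insert 203: h=16, slot 16 empty -> index 16.
Insert 209: h=5, slot 5 empty -> index 5.
Insert 653: h=7, slot 7 empty -> index 7.
Insert 838: h=5, h2=7, slots 5,12 occupied -> index 2.
Insert 610: h=15, slot 15 empty -> index 15.
Insert 192: h=5, h2=1, slot 5 occupied -> index 6.
Table: [_, 579, 838, _, _, 209, 192, 653, _, _, _, _, 811, _, _, 610, 203]

2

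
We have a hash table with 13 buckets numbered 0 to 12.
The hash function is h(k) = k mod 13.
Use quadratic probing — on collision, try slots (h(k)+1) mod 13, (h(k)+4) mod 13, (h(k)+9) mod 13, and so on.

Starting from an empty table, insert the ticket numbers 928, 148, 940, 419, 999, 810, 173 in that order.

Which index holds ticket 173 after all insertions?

928: h=5 => slot 5
148: h=5, probe 5,6 => slot 6
940: h=4 => slot 4
419: h=3 => slot 3
999: h=11 => slot 11
810: h=4, probe 4,5,8 => slot 8
173: h=4, probe 4,5,8,0 => slot 0
Table: [173, ., ., 419, 940, 928, 148, ., 810, ., ., 999, .]

0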